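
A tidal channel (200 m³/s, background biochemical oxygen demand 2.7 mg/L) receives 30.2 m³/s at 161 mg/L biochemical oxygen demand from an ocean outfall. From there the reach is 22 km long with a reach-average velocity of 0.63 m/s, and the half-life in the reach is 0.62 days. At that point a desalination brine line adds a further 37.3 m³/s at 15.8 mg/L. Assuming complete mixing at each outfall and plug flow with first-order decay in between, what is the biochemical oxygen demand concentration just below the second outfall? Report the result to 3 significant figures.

After mixing, C = (200.0·2.700 + 30.20·161.0) / 230.2 = 5402/230.2 = 23.47 mg/L; combined flow 230.2 m³/s.
Travel time t = 22·1000 / 0.63 = 34920 s = 9.700 h.
Half-life 0.62 d → k = ln 2 / 0.62 = 1.118 d⁻¹.
First-order decay: C = 23.47·exp(−k·t) = 23.47·0.6364 = 14.94 mg/L.
Second outfall: C = (230.2·14.94 + 37.30·15.80)/267.5 = 15.06 mg/L.

15.1 mg/L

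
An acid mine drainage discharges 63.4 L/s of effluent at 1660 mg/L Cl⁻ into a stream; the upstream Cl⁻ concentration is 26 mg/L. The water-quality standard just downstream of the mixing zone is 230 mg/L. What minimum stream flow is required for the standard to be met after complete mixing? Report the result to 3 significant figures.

Set C_mix = 230: (Q·26.00 + 63.40·1660) / (Q + 63.40) = 230
→ Q = 63.40·(1660 − 230)/(230 − 26.00) = 444.4 L/s.

444 L/s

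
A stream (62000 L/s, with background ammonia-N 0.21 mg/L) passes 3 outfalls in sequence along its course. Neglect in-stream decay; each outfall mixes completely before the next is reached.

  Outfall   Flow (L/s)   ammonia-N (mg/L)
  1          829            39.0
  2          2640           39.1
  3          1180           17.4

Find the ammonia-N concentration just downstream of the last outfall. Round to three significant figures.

2.54 mg/L

Below outfall 1: Q → 62830 L/s, C = (62000·0.2100 + 829.0·39.00)/62830 = 0.7218 mg/L.
Below outfall 2: Q → 65470 L/s, C = (62830·0.7218 + 2640·39.10)/65470 = 2.269 mg/L.
Below outfall 3: Q → 66650 L/s, C = (65470·2.269 + 1180·17.40)/66650 = 2.537 mg/L.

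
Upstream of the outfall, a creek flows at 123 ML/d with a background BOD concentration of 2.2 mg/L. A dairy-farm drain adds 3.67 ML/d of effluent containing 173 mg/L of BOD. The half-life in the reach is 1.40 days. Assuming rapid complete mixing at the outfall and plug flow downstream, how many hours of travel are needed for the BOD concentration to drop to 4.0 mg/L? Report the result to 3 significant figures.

28.1 h

Conservation of mass: C = (123.0·2.200 + 3.670·173.0) / 126.7 = 905.5/126.7 = 7.149 mg/L.
Half-life 1.40 d → k = ln 2 / 1.40 = 0.4951 d⁻¹.
7.149·exp(−k·t) = 4.0 → t = ln(7.149/4.0)/k = 101300 s = 28.15 h.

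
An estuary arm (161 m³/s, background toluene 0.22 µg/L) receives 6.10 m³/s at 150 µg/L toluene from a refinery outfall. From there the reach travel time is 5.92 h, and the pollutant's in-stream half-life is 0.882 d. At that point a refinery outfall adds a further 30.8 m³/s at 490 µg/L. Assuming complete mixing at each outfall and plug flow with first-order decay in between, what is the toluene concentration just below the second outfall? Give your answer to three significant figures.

Mixed concentration C = ΣQC/ΣQ = (161.0·0.2200 + 6.100·150.0) / 167.1 = 950.4/167.1 = 5.688 µg/L; combined flow 167.1 m³/s.
Half-life 0.882 d → k = ln 2 / 0.882 = 0.7859 d⁻¹.
Applying C = C₀e^(−kt): 5.688 × 0.8238 = 4.685 µg/L.
At the second outfall, C = (167.1·4.685 + 30.80·490.0) / (167.1 + 30.80) = 80.22 µg/L.

80.2 µg/L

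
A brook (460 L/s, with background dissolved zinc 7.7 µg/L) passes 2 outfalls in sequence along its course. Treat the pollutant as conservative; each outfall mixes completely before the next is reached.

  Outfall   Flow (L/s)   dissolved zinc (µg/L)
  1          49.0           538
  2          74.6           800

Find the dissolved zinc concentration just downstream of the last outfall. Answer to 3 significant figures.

Below outfall 1: Q → 509.0 L/s, C = (460.0·7.700 + 49.00·538.0)/509.0 = 58.75 µg/L.
Below outfall 2: Q → 583.6 L/s, C = (509.0·58.75 + 74.60·800.0)/583.6 = 153.5 µg/L.

154 µg/L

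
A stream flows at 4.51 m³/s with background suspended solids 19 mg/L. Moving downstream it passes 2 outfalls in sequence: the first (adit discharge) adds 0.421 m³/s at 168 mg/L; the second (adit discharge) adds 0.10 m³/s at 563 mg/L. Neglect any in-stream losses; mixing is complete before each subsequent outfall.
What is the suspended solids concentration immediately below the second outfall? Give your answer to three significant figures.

Outfall 1: combined Q = 4.931 m³/s; C = (4.510·19.00 + 0.4210·168.0)/4.931 = 31.72 mg/L.
Outfall 2: combined Q = 5.031 m³/s; C = (4.931·31.72 + 0.1000·563.0)/5.031 = 42.28 mg/L.

42.3 mg/L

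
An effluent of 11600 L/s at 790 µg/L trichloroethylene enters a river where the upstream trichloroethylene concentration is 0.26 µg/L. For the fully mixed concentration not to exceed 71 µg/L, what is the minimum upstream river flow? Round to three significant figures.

118000 L/s

Set C_mix = 71: (Q·0.2600 + 11600·790.0) / (Q + 11600) = 71
→ Q = 11600·(790.0 − 71)/(71 − 0.2600) = 117900 L/s.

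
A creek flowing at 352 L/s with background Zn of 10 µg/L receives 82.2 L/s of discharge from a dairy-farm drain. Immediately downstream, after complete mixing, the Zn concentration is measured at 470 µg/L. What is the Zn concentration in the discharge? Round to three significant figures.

Mass balance: 352.0·10.00 + 82.20·Cₑ = 434.2·470.0
→ Cₑ = (434.2·470.0 − 352.0·10.00) / 82.20 = 2440 µg/L.

2440 µg/L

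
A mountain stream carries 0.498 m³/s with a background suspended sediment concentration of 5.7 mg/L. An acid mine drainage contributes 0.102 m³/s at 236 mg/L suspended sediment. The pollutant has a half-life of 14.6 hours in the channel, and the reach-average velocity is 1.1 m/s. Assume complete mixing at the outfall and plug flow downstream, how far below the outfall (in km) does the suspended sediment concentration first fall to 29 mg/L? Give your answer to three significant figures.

Conservation of mass: C = (0.4980·5.700 + 0.1020·236.0) / 0.6000 = 26.91/0.6000 = 44.85 mg/L.
Half-life 14.6 h → k = ln 2 / 14.6 = 0.04748 h⁻¹ = 1.139 d⁻¹.
Set 44.85·exp(−k·t) = 29 → t = ln(44.85/29)/k = 33060 s = 9.185 h.
Distance = v·t = 1.1·33060 = 36370 m = 36.37 km.

36.4 km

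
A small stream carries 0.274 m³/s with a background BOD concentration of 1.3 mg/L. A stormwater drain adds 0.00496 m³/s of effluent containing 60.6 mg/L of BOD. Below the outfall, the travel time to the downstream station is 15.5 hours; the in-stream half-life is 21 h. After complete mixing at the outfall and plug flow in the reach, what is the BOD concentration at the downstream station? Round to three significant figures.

1.41 mg/L

Mass balance: C = (0.2740·1.300 + 0.004960·60.60) / 0.2790 = 0.6568/0.2790 = 2.354 mg/L.
Half-life 21 h → k = ln 2 / 21 = 0.03301 h⁻¹ = 0.7922 d⁻¹.
First-order decay: C = 2.354·exp(−k·t) = 2.354·0.5995 = 1.412 mg/L.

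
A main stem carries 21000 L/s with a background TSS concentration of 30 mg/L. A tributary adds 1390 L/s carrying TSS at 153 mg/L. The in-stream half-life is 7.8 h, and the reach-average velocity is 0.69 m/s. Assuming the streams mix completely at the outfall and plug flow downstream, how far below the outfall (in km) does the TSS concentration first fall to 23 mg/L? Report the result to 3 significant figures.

After mixing, C = (21000·30.00 + 1390·153.0) / 22390 = 842700/22390 = 37.64 mg/L.
Half-life 7.8 h → k = ln 2 / 7.8 = 0.08887 h⁻¹ = 2.133 d⁻¹.
Set 37.64·exp(−k·t) = 23 → t = ln(37.64/23)/k = 19950 s = 5.542 h.
Distance = v·t = 0.69·19950 = 13770 m = 13.77 km.

13.8 km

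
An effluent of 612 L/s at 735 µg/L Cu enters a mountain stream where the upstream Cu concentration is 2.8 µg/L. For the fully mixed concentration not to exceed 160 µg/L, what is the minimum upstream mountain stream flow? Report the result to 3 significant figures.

2240 L/s

Set C_mix = 160: (Q·2.800 + 612.0·735.0) / (Q + 612.0) = 160
→ Q = 612.0·(735.0 − 160)/(160 − 2.800) = 2239 L/s.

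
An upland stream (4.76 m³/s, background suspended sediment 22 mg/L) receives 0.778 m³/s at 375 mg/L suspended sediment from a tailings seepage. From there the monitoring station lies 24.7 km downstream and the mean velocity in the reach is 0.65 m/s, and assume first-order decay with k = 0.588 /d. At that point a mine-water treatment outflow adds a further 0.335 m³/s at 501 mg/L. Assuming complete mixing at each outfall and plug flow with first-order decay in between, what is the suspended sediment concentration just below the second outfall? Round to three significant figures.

80.7 mg/L

Mass balance: C = (4.760·22.00 + 0.7780·375.0) / 5.538 = 396.5/5.538 = 71.59 mg/L; combined flow 5.538 m³/s.
Travel time t = 24.7·1000 / 0.65 = 38000 s = 10.56 h.
Decay over the reach: 71.59·exp(−kt) = 71.59·0.7721 = 55.28 mg/L.
Second outfall: C = (5.538·55.28 + 0.3350·501.0)/5.873 = 80.70 mg/L.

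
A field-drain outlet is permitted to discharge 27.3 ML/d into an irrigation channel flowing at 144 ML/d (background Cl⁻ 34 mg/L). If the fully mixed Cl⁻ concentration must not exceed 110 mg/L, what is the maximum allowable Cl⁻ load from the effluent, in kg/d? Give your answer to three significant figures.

13900 kg/d

Mass balance at the limit: 144.0·34.00 + 27.30·Cₑ = 171.3·110 → Cₑ = 510.9 mg/L.
27.30 ML/d = 0.3160 m³/s. Load = 0.3160 m³/s × 510.9 g/m³ × 86 400 s/d = 13950 kg/d.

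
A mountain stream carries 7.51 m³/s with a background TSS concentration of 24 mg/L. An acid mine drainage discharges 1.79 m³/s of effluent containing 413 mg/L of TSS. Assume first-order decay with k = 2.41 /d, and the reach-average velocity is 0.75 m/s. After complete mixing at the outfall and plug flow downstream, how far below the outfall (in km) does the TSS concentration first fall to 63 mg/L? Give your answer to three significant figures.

Conservation of mass: C = (7.510·24.00 + 1.790·413.0) / 9.300 = 919.5/9.300 = 98.87 mg/L.
Set 98.87·exp(−k·t) = 63 → t = ln(98.87/63)/k = 16160 s = 4.488 h.
Distance = v·t = 0.75·16160 = 12120 m = 12.12 km.

12.1 km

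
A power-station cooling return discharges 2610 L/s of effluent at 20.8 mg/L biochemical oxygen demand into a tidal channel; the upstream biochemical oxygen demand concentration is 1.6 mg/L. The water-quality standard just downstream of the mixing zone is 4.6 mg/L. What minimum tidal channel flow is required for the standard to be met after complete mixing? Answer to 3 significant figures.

Set C_mix = 4.6: (Q·1.600 + 2610·20.80) / (Q + 2610) = 4.6
→ Q = 2610·(20.80 − 4.6)/(4.6 − 1.600) = 14090 L/s.

14100 L/s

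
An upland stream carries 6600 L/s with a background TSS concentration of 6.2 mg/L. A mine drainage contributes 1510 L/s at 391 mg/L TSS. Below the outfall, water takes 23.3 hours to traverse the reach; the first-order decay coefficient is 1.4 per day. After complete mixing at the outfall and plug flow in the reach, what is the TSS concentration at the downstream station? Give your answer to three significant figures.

Mixed concentration C = ΣQC/ΣQ = (6600·6.200 + 1510·391.0) / 8110 = 631300/8110 = 77.85 mg/L.
Decay over the reach: 77.85·exp(−kt) = 77.85·0.2569 = 20.00 mg/L.

20.0 mg/L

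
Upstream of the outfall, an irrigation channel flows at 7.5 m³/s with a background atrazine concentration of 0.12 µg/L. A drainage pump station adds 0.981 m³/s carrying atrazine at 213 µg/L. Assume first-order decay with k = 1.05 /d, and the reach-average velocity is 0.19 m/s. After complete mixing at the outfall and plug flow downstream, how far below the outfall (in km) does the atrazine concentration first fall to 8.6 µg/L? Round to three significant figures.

16.5 km

Conservation of mass: C = (7.500·0.1200 + 0.9810·213.0) / 8.481 = 209.9/8.481 = 24.74 µg/L.
Set 24.74·exp(−k·t) = 8.6 → t = ln(24.74/8.6)/k = 86960 s = 24.16 h.
Distance = v·t = 0.19·86960 = 16520 m = 16.52 km.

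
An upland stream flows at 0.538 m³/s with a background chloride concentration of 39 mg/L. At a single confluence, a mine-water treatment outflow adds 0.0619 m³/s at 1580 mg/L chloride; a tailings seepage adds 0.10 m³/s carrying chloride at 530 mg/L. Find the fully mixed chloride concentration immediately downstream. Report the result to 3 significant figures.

245 mg/L

Flow-weighted average: C = (0.5380·39.00 + 0.06190·1580 + 0.1000·530.0) / 0.6999 = 171.8/0.6999 = 245.4 mg/L.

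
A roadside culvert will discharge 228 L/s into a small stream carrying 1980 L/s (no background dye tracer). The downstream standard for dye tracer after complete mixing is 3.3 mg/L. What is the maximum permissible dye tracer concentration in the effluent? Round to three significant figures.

32.0 mg/L

At the limit, (Qr·Cr + Qe·Cₑ)/(Qr + Qe) = 3.3:
Cₑ = (2208·3.3 − 1980·0) / 228.0 = 31.96 mg/L.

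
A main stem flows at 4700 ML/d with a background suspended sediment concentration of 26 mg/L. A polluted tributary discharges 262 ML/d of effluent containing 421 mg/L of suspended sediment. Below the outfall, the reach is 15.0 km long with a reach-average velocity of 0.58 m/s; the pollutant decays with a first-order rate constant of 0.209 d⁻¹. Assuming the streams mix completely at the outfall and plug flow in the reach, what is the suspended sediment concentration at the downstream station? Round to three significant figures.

Mixed concentration C = ΣQC/ΣQ = (4700·26.00 + 262.0·421.0) / 4962 = 232500/4962 = 46.86 mg/L.
Travel time t = 15.0·1000 / 0.58 = 25860 s = 7.184 h.
Decay over the reach: 46.86·exp(−kt) = 46.86·0.9394 = 44.01 mg/L.

44.0 mg/L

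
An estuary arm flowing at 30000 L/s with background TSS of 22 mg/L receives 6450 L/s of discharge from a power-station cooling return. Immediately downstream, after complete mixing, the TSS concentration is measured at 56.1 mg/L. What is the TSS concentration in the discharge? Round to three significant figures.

215 mg/L

Mass balance: 30000·22.00 + 6450·Cₑ = 36450·56.10
→ Cₑ = (36450·56.10 − 30000·22.00) / 6450 = 214.7 mg/L.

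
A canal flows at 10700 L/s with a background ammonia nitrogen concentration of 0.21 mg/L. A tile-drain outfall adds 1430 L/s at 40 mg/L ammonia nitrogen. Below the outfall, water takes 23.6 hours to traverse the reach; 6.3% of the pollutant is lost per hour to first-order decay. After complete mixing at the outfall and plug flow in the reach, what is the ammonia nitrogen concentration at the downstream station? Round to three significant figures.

Conservation of mass: C = (10700·0.2100 + 1430·40.00) / 12130 = 59450/12130 = 4.901 mg/L.
6.3%/h lost → k = −ln(1 − 0.063) = 0.06507 h⁻¹.
Decay over the reach: 4.901·exp(−kt) = 4.901·0.2153 = 1.055 mg/L.

1.06 mg/L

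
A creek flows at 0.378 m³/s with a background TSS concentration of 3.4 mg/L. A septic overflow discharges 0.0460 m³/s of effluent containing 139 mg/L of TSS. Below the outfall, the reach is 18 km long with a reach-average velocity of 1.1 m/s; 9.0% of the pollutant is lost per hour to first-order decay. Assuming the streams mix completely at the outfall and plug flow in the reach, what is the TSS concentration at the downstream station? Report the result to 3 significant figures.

11.8 mg/L

Mass balance: C = (0.3780·3.400 + 0.04600·139.0) / 0.4240 = 7.679/0.4240 = 18.11 mg/L.
Travel time t = 18·1000 / 1.1 = 16360 s = 4.545 h.
9.0%/h lost → k = −ln(1 − 0.09) = 0.09431 h⁻¹.
Decay over the reach: 18.11·exp(−kt) = 18.11·0.6514 = 11.80 mg/L.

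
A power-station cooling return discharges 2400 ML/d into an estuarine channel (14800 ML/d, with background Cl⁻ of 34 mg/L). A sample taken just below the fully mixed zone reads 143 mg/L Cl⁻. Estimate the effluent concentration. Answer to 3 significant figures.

Mass balance: 14800·34.00 + 2400·Cₑ = 17200·143.0
→ Cₑ = (17200·143.0 − 14800·34.00) / 2400 = 815.2 mg/L.

815 mg/L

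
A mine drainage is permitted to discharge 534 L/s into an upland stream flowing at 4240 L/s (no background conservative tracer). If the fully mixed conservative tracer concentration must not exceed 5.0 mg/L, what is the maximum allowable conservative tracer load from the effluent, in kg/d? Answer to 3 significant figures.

Mass balance at the limit: 4240·0 + 534.0·Cₑ = 4774·5.0 → Cₑ = 44.70 mg/L.
534.0 L/s = 0.5340 m³/s. Load = 0.5340 m³/s × 44.70 g/m³ × 86 400 s/d = 2062 kg/d.

2060 kg/d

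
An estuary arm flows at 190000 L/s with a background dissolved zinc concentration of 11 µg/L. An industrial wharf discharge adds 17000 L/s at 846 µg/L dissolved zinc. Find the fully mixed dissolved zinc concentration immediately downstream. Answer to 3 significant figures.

Conservation of mass: C = (190000·11.00 + 17000·846.0) / 207000 = 16470000/207000 = 79.57 µg/L.

79.6 µg/L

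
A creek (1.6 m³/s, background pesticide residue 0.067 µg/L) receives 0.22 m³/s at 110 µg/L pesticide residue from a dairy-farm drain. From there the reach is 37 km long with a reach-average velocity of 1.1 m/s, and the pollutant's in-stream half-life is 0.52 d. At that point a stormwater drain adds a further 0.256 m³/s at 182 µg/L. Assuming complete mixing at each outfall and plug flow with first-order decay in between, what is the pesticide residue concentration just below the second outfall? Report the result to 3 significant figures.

After mixing, C = (1.600·0.06700 + 0.2200·110.0) / 1.820 = 24.31/1.820 = 13.36 µg/L; combined flow 1.820 m³/s.
Travel time t = 37·1000 / 1.1 = 33640 s = 9.343 h.
Half-life 0.52 d → k = ln 2 / 0.52 = 1.333 d⁻¹.
First-order decay: C = 13.36·exp(−k·t) = 13.36·0.5952 = 7.949 µg/L.
Second outfall: C = (1.820·7.949 + 0.2560·182.0)/2.076 = 29.41 µg/L.

29.4 µg/L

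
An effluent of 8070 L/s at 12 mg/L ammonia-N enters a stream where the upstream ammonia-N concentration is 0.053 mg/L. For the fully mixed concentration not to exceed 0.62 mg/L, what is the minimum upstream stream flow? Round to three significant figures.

162000 L/s

Set C_mix = 0.62: (Q·0.05300 + 8070·12.00) / (Q + 8070) = 0.62
→ Q = 8070·(12.00 − 0.62)/(0.62 − 0.05300) = 162000 L/s.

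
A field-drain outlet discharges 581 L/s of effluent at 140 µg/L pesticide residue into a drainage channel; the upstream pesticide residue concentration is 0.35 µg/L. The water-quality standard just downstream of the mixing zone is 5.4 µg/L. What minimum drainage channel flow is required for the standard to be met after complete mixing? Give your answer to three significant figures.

Set C_mix = 5.4: (Q·0.3500 + 581.0·140.0) / (Q + 581.0) = 5.4
→ Q = 581.0·(140.0 − 5.4)/(5.4 − 0.3500) = 15490 L/s.

15500 L/s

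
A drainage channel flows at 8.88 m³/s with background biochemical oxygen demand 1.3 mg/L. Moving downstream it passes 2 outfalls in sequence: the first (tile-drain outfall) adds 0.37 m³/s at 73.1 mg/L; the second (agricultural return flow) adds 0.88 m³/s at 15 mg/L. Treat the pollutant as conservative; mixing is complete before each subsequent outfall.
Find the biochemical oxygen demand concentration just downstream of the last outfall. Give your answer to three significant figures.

5.11 mg/L

Below outfall 1: Q → 9.250 m³/s, C = (8.880·1.300 + 0.3700·73.10)/9.250 = 4.172 mg/L.
Below outfall 2: Q → 10.13 m³/s, C = (9.250·4.172 + 0.8800·15.00)/10.13 = 5.113 mg/L.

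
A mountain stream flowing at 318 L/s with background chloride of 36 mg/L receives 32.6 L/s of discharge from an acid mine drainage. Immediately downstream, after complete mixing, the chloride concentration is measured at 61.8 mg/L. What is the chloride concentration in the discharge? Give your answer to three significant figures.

313 mg/L

Mass balance: 318.0·36.00 + 32.60·Cₑ = 350.6·61.80
→ Cₑ = (350.6·61.80 − 318.0·36.00) / 32.60 = 313.5 mg/L.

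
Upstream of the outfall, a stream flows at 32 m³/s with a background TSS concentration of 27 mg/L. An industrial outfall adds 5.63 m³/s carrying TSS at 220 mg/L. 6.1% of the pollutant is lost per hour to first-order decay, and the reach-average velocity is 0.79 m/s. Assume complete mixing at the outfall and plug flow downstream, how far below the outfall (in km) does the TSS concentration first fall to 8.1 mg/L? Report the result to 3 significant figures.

Mixed concentration C = ΣQC/ΣQ = (32.00·27.00 + 5.630·220.0) / 37.63 = 2103/37.63 = 55.88 mg/L.
6.1%/h lost → k = −ln(1 − 0.061) = 0.06294 h⁻¹.
Set 55.88·exp(−k·t) = 8.1 → t = ln(55.88/8.1)/k = 110500 s = 30.68 h.
Distance = v·t = 0.79·110500 = 87270 m = 87.27 km.

87.3 km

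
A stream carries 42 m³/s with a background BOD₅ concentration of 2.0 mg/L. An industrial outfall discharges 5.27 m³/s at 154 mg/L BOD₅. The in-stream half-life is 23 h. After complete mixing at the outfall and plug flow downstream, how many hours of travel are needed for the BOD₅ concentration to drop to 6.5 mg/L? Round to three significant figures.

Conservation of mass: C = (42.00·2.000 + 5.270·154.0) / 47.27 = 895.6/47.27 = 18.95 mg/L.
Half-life 23 h → k = ln 2 / 23 = 0.03014 h⁻¹ = 0.7233 d⁻¹.
18.95·exp(−k·t) = 6.5 → t = ln(18.95/6.5)/k = 127800 s = 35.50 h.

35.5 h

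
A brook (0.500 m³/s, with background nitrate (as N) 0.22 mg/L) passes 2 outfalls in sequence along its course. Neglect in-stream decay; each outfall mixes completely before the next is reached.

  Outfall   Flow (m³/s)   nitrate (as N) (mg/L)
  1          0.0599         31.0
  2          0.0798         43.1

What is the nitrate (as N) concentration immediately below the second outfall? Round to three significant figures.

After outfall 1: Q = 0.5000 + 0.05990 = 0.5599 m³/s; C = (0.5000·0.2200 + 0.05990·31.00)/0.5599 = 3.513 mg/L.
After outfall 2: Q = 0.5599 + 0.07980 = 0.6397 m³/s; C = (0.5599·3.513 + 0.07980·43.10)/0.6397 = 8.451 mg/L.

8.45 mg/L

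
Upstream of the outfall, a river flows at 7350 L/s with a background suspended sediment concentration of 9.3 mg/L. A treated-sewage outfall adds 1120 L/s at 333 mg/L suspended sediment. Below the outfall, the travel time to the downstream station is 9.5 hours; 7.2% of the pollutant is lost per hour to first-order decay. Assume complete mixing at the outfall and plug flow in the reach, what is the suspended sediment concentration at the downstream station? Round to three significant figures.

25.6 mg/L

Flow-weighted average: C = (7350·9.300 + 1120·333.0) / 8470 = 441300/8470 = 52.10 mg/L.
7.2%/h lost → k = −ln(1 − 0.072) = 0.07472 h⁻¹.
First-order decay: C = 52.10·exp(−k·t) = 52.10·0.4917 = 25.62 mg/L.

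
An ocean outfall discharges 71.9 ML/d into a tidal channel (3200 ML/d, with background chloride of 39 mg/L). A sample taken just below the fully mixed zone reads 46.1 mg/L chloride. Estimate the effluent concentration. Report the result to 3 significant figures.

Mass balance: 3200·39.00 + 71.90·Cₑ = 3272·46.10
→ Cₑ = (3272·46.10 − 3200·39.00) / 71.90 = 362.1 mg/L.

362 mg/L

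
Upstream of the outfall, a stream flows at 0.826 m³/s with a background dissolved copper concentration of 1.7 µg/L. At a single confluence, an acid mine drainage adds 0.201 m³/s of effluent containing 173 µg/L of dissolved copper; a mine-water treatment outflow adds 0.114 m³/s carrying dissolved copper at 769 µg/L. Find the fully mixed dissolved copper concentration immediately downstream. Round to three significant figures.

109 µg/L

Mass balance: C = (0.8260·1.700 + 0.2010·173.0 + 0.1140·769.0) / 1.141 = 123.8/1.141 = 108.5 µg/L.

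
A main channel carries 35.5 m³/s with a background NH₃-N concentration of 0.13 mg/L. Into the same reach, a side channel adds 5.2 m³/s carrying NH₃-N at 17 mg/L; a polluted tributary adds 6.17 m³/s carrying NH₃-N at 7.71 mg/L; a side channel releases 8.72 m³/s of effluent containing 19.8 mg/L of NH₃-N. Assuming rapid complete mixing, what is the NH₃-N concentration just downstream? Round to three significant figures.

Conservation of mass: C = (35.50·0.1300 + 5.200·17.00 + 6.170·7.710 + 8.720·19.80) / 55.59 = 313.2/55.59 = 5.635 mg/L.

5.63 mg/L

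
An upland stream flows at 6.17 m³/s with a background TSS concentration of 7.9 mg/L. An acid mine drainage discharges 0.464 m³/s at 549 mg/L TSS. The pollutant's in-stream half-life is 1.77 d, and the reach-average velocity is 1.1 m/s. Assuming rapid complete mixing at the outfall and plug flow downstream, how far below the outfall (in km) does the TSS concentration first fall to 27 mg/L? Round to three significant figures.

Flow-weighted average: C = (6.170·7.900 + 0.4640·549.0) / 6.634 = 303.5/6.634 = 45.75 mg/L.
Half-life 1.77 d → k = ln 2 / 1.77 = 0.3916 d⁻¹.
Set 45.75·exp(−k·t) = 27 → t = ln(45.75/27)/k = 116300 s = 32.31 h.
Distance = v·t = 1.1·116300 = 128000 m = 128.0 km.

128 km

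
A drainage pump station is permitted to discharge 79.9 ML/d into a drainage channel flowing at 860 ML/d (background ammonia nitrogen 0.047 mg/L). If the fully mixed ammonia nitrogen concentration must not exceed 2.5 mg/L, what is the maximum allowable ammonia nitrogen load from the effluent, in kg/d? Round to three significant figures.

2310 kg/d

Mass balance at the limit: 860.0·0.04700 + 79.90·Cₑ = 939.9·2.5 → Cₑ = 28.90 mg/L.
79.90 ML/d = 0.9248 m³/s. Load = 0.9248 m³/s × 28.90 g/m³ × 86 400 s/d = 2309 kg/d.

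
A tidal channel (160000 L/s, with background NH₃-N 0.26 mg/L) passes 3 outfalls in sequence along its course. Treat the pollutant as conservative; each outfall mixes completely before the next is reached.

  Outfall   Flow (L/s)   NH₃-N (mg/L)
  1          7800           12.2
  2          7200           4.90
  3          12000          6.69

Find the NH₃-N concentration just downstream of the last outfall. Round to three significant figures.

After outfall 1: Q = 160000 + 7800 = 167800 L/s; C = (160000·0.2600 + 7800·12.20)/167800 = 0.8150 mg/L.
After outfall 2: Q = 167800 + 7200 = 175000 L/s; C = (167800·0.8150 + 7200·4.900)/175000 = 0.9831 mg/L.
After outfall 3: Q = 175000 + 12000 = 187000 L/s; C = (175000·0.9831 + 12000·6.690)/187000 = 1.349 mg/L.

1.35 mg/L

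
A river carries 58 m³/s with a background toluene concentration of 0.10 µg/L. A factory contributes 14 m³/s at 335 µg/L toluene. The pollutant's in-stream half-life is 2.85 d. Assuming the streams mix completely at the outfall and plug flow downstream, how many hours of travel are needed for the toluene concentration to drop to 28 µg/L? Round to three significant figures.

83.4 h

After mixing, C = (58.00·0.1000 + 14.00·335.0) / 72.00 = 4696/72.00 = 65.22 µg/L.
Half-life 2.85 d → k = ln 2 / 2.85 = 0.2432 d⁻¹.
65.22·exp(−k·t) = 28 → t = ln(65.22/28)/k = 300400 s = 83.44 h.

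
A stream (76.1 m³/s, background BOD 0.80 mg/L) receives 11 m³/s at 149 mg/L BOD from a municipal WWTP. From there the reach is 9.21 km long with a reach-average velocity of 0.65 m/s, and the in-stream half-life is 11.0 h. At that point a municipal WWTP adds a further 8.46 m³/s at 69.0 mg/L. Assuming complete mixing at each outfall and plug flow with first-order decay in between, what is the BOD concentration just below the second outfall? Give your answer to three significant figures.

Mixed concentration C = ΣQC/ΣQ = (76.10·0.8000 + 11.00·149.0) / 87.10 = 1700/87.10 = 19.52 mg/L; combined flow 87.10 m³/s.
Travel time t = 9.21·1000 / 0.65 = 14170 s = 3.936 h.
Half-life 11.0 h → k = ln 2 / 11.0 = 0.06301 h⁻¹ = 1.512 d⁻¹.
Applying C = C₀e^(−kt): 19.52 × 0.7803 = 15.23 mg/L.
Second outfall: C = (87.10·15.23 + 8.460·69.00)/95.56 = 19.99 mg/L.

20.0 mg/L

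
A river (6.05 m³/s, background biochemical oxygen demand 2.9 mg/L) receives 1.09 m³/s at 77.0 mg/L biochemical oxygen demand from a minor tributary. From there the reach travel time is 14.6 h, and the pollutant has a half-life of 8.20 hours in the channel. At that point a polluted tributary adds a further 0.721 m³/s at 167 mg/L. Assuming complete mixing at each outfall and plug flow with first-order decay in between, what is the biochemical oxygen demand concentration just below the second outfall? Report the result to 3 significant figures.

Mass balance: C = (6.050·2.900 + 1.090·77.00) / 7.140 = 101.5/7.140 = 14.21 mg/L; combined flow 7.140 m³/s.
Half-life 8.20 h → k = ln 2 / 8.20 = 0.08453 h⁻¹ = 2.029 d⁻¹.
Applying C = C₀e^(−kt): 14.21 × 0.2911 = 4.137 mg/L.
Second outfall: C = (7.140·4.137 + 0.7210·167.0)/7.861 = 19.07 mg/L.

19.1 mg/L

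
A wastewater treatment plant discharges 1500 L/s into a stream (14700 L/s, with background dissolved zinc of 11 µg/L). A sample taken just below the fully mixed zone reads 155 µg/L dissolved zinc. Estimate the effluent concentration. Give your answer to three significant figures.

Mass balance: 14700·11.00 + 1500·Cₑ = 16200·155.0
→ Cₑ = (16200·155.0 − 14700·11.00) / 1500 = 1566 µg/L.

1570 µg/L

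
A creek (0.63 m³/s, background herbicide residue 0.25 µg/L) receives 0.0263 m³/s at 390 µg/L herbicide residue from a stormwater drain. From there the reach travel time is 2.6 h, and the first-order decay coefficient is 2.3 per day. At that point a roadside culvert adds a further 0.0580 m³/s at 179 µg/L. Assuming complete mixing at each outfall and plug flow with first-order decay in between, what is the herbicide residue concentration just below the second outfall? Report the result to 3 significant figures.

25.9 µg/L

Mass balance: C = (0.6300·0.2500 + 0.02630·390.0) / 0.6563 = 10.41/0.6563 = 15.87 µg/L; combined flow 0.6563 m³/s.
After decay, C = 15.87 × e^(−kt) = 15.87 × 0.7795 = 12.37 µg/L.
Second outfall: C = (0.6563·12.37 + 0.05800·179.0)/0.7143 = 25.90 µg/L.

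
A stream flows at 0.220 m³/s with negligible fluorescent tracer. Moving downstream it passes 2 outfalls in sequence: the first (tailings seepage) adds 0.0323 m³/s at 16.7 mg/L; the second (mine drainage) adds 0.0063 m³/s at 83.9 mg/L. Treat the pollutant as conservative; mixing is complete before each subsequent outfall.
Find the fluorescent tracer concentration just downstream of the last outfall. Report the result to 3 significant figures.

4.13 mg/L

After outfall 1: Q = 0.2200 + 0.03230 = 0.2523 m³/s; C = (0.2200·0 + 0.03230·16.70)/0.2523 = 2.138 mg/L.
After outfall 2: Q = 0.2523 + 0.006300 = 0.2586 m³/s; C = (0.2523·2.138 + 0.006300·83.90)/0.2586 = 4.130 mg/L.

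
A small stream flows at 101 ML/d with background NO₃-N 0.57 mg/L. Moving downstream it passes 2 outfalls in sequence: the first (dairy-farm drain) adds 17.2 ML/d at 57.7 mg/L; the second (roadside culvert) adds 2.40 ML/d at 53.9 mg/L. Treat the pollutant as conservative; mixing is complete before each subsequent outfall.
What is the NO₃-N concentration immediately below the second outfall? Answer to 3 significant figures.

Outfall 1: combined Q = 118.2 ML/d; C = (101.0·0.5700 + 17.20·57.70)/118.2 = 8.883 mg/L.
Outfall 2: combined Q = 120.6 ML/d; C = (118.2·8.883 + 2.400·53.90)/120.6 = 9.779 mg/L.

9.78 mg/L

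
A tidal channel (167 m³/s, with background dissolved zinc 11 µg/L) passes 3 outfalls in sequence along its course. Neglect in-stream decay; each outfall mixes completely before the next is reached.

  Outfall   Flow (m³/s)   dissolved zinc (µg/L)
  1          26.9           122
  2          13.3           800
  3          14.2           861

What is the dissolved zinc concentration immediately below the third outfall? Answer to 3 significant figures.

After outfall 1: Q = 167.0 + 26.90 = 193.9 m³/s; C = (167.0·11.00 + 26.90·122.0)/193.9 = 26.40 µg/L.
After outfall 2: Q = 193.9 + 13.30 = 207.2 m³/s; C = (193.9·26.40 + 13.30·800.0)/207.2 = 76.06 µg/L.
After outfall 3: Q = 207.2 + 14.20 = 221.4 m³/s; C = (207.2·76.06 + 14.20·861.0)/221.4 = 126.4 µg/L.

126 µg/L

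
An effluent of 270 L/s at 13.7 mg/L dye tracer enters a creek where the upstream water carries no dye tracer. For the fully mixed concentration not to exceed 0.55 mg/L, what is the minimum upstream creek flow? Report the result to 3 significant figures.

6460 L/s

Set C_mix = 0.55: (Q·0 + 270.0·13.70) / (Q + 270.0) = 0.55
→ Q = 270.0·(13.70 − 0.55)/(0.55 − 0) = 6455 L/s.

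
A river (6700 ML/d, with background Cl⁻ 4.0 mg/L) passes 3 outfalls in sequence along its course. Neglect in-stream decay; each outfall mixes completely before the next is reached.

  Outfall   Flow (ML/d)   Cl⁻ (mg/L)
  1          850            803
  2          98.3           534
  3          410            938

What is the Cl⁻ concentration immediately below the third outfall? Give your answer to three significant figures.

Below outfall 1: Q → 7550 ML/d, C = (6700·4.000 + 850.0·803.0)/7550 = 93.95 mg/L.
Below outfall 2: Q → 7648 ML/d, C = (7550·93.95 + 98.30·534.0)/7648 = 99.61 mg/L.
Below outfall 3: Q → 8058 ML/d, C = (7648·99.61 + 410.0·938.0)/8058 = 142.3 mg/L.

142 mg/L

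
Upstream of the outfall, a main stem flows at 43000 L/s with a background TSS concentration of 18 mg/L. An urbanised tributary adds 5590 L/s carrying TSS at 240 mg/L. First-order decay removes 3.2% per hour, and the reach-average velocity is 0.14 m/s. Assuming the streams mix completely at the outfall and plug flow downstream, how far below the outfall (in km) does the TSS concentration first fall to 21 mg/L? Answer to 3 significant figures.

11.3 km

Mixed concentration C = ΣQC/ΣQ = (43000·18.00 + 5590·240.0) / 48590 = 2116000/48590 = 43.54 mg/L.
3.2%/h lost → k = −ln(1 − 0.032) = 0.03252 h⁻¹.
Set 43.54·exp(−k·t) = 21 → t = ln(43.54/21)/k = 80710 s = 22.42 h.
Distance = v·t = 0.14·80710 = 11300 m = 11.30 km.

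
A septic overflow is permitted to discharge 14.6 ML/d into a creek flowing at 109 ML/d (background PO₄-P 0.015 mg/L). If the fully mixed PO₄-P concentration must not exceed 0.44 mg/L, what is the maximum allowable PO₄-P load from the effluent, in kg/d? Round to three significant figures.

Mass balance at the limit: 109.0·0.01500 + 14.60·Cₑ = 123.6·0.44 → Cₑ = 3.613 mg/L.
14.60 ML/d = 0.1690 m³/s. Load = 0.1690 m³/s × 3.613 g/m³ × 86 400 s/d = 52.75 kg/d.

52.7 kg/d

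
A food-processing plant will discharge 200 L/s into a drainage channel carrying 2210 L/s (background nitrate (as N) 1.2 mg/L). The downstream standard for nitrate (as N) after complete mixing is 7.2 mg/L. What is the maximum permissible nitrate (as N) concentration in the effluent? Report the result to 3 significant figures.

At the limit, (Qr·Cr + Qe·Cₑ)/(Qr + Qe) = 7.2:
Cₑ = (2410·7.2 − 2210·1.200) / 200.0 = 73.50 mg/L.

73.5 mg/L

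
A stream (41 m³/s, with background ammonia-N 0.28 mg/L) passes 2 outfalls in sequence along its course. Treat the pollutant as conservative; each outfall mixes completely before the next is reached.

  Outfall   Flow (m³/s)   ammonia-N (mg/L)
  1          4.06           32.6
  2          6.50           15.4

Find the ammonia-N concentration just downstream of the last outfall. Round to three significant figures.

4.73 mg/L

After outfall 1: Q = 41.00 + 4.060 = 45.06 m³/s; C = (41.00·0.2800 + 4.060·32.60)/45.06 = 3.192 mg/L.
After outfall 2: Q = 45.06 + 6.500 = 51.56 m³/s; C = (45.06·3.192 + 6.500·15.40)/51.56 = 4.731 mg/L.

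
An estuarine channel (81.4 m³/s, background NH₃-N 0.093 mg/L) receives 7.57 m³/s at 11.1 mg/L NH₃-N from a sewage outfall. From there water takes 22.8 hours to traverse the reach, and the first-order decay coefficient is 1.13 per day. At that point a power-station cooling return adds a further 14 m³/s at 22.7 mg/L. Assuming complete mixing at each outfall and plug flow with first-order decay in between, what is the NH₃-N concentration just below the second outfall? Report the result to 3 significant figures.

3.39 mg/L

Mass balance: C = (81.40·0.09300 + 7.570·11.10) / 88.97 = 91.60/88.97 = 1.030 mg/L; combined flow 88.97 m³/s.
After decay, C = 1.030 × e^(−kt) = 1.030 × 0.3418 = 0.3519 mg/L.
Second outfall: C = (88.97·0.3519 + 14.00·22.70)/103.0 = 3.390 mg/L.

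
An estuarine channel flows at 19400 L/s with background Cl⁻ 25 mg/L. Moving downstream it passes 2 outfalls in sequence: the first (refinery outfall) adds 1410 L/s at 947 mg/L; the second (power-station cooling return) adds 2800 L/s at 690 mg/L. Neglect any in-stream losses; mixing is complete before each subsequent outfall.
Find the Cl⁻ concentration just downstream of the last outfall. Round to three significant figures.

Outfall 1: combined Q = 20810 L/s; C = (19400·25.00 + 1410·947.0)/20810 = 87.47 mg/L.
Outfall 2: combined Q = 23610 L/s; C = (20810·87.47 + 2800·690.0)/23610 = 158.9 mg/L.

159 mg/L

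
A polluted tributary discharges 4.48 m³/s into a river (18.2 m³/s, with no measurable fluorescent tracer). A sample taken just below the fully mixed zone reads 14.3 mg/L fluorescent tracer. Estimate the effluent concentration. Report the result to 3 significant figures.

72.4 mg/L

Mass balance: 18.20·0 + 4.480·Cₑ = 22.68·14.30
→ Cₑ = (22.68·14.30 − 18.20·0) / 4.480 = 72.39 mg/L.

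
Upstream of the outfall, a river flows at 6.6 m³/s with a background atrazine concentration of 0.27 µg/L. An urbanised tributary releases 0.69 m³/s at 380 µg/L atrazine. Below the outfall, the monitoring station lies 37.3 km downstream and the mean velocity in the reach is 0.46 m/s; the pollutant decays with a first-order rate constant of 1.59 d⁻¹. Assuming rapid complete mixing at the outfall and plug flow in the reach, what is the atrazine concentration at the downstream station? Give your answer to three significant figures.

Mass balance: C = (6.600·0.2700 + 0.6900·380.0) / 7.290 = 264.0/7.290 = 36.21 µg/L.
Travel time t = 37.3·1000 / 0.46 = 81090 s = 22.52 h.
Decay over the reach: 36.21·exp(−kt) = 36.21·0.2249 = 8.143 µg/L.

8.14 µg/L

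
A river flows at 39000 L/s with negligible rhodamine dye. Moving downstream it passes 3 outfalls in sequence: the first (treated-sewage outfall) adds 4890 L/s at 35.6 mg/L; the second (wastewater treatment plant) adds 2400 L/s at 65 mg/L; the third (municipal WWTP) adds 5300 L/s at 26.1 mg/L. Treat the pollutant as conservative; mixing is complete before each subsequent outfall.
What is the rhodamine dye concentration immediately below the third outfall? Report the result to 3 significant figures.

9.08 mg/L

Outfall 1: combined Q = 43890 L/s; C = (39000·0 + 4890·35.60)/43890 = 3.966 mg/L.
Outfall 2: combined Q = 46290 L/s; C = (43890·3.966 + 2400·65.00)/46290 = 7.131 mg/L.
Outfall 3: combined Q = 51590 L/s; C = (46290·7.131 + 5300·26.10)/51590 = 9.080 mg/L.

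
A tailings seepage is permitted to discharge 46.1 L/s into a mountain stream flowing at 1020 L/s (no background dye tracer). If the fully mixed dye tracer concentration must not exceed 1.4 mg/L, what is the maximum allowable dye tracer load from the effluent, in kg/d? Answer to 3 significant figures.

Mass balance at the limit: 1020·0 + 46.10·Cₑ = 1066·1.4 → Cₑ = 32.38 mg/L.
46.10 L/s = 0.04610 m³/s. Load = 0.04610 m³/s × 32.38 g/m³ × 86 400 s/d = 129.0 kg/d.

129 kg/d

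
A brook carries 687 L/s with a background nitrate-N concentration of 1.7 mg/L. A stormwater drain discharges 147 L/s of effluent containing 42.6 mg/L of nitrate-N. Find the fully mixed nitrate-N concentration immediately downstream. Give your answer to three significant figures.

8.91 mg/L

Flow-weighted average: C = (687.0·1.700 + 147.0·42.60) / 834.0 = 7430/834.0 = 8.909 mg/L.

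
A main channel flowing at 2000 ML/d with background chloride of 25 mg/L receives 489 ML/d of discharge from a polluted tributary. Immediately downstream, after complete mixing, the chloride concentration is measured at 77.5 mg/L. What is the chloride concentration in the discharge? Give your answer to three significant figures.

Mass balance: 2000·25.00 + 489.0·Cₑ = 2489·77.50
→ Cₑ = (2489·77.50 − 2000·25.00) / 489.0 = 292.2 mg/L.

292 mg/L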